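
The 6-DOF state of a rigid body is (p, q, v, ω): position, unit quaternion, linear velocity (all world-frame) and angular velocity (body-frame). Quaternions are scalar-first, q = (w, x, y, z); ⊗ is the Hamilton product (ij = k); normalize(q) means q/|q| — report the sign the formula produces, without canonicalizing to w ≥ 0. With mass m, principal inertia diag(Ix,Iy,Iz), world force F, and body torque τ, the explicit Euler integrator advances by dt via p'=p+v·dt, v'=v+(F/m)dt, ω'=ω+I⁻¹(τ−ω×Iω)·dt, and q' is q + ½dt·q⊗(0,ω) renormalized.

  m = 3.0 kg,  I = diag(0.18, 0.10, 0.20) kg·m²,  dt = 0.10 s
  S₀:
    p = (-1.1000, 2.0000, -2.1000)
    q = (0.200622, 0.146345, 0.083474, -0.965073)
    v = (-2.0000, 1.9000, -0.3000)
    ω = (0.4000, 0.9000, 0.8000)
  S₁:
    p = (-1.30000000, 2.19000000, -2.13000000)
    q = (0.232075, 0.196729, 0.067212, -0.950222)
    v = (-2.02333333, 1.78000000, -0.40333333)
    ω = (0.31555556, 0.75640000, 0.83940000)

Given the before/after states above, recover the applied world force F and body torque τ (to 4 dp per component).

ω₁ − ω₀ = (-0.08444444, -0.14360000, 0.03940000)
ω₀×(Iω₀) = (0.0720, -0.0064, -0.0288)
applied torque τ = (-0.0800, -0.1500, 0.0500)
Δv = v₁−v₀ = (-0.02333333, -0.12000000, -0.10333333)
applied force F = (-0.7000, -3.6000, -3.1000)

F = (-0.7000, -3.6000, -3.1000)
τ = (-0.0800, -0.1500, 0.0500)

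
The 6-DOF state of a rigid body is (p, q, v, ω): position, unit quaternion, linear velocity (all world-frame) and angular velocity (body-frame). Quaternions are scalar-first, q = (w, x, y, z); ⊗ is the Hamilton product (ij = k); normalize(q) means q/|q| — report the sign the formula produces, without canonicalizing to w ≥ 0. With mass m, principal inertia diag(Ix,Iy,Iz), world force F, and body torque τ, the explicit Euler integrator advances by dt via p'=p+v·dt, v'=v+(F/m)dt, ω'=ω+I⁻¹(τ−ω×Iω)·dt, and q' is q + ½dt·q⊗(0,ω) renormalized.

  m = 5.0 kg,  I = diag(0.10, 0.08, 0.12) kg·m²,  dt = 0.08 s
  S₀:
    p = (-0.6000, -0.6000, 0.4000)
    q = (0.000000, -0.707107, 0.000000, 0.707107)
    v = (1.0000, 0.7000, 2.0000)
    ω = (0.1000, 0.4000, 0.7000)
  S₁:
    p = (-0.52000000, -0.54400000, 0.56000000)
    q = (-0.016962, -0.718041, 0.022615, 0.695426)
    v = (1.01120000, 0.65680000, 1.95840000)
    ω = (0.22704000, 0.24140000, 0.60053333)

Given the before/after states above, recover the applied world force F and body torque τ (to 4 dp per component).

F = (0.7000, -2.7000, -2.6000)
τ = (0.1700, -0.1600, -0.1500)

velocity change Δv = (0.01120000, -0.04320000, -0.04160000)
applied force F = (0.7000, -2.7000, -2.6000)
ω₁ − ω₀ = (0.12704000, -0.15860000, -0.09946667)
ω₀×(Iω₀) = (0.0112, -0.0014, -0.0008)
I·α + gyro = (0.1700, -0.1600, -0.1500)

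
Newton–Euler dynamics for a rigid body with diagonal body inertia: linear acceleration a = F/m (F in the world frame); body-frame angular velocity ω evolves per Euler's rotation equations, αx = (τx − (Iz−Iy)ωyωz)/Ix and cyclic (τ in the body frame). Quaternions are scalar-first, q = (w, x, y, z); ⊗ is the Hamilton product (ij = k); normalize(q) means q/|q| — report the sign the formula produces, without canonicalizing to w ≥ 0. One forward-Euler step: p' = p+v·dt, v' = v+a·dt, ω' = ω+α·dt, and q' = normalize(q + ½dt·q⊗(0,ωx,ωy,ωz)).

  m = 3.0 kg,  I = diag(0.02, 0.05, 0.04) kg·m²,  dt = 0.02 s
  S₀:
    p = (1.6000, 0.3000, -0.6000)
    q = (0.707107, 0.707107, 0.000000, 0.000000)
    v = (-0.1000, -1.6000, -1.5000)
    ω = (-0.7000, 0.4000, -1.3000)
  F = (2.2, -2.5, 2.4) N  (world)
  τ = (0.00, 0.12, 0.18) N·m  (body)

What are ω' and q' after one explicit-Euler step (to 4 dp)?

ω' = (-0.7052, 0.4553, -1.2058)
q' = (0.7120, 0.7021, 0.0120, -0.0064)

(τ − ω×Iω)/I = (-0.2600, 2.7640, 4.7100)
ω + α·dt = (-0.7052, 0.4553, -1.2058)
Hamilton product q⊗(0,ω) = (0.4949749, -0.4949749, 1.2020819, -0.6363963)
q + ½dt·q⊗(0,ω), renormalized = (0.7120, 0.7021, 0.0120, -0.0064)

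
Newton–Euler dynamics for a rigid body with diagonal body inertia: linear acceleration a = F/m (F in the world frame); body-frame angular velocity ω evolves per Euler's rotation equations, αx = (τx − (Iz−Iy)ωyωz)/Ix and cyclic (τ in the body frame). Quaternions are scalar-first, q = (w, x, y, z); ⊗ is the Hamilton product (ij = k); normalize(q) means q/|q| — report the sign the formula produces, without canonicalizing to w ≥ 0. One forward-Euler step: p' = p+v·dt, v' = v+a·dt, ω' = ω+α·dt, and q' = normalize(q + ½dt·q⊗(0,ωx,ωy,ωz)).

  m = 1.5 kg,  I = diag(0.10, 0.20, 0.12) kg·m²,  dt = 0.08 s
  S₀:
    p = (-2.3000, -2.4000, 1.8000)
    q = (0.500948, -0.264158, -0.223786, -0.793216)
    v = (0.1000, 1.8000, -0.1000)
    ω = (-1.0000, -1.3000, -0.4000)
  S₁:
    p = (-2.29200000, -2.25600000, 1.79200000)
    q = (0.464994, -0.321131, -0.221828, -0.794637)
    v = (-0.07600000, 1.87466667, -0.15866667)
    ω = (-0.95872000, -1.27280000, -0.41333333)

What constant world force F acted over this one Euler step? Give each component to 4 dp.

F = (-3.3000, 1.4000, -1.1000)

velocity change Δv = (-0.17600000, 0.07466667, -0.05866667)
F = m·Δv/dt = (-3.3000, 1.4000, -1.1000)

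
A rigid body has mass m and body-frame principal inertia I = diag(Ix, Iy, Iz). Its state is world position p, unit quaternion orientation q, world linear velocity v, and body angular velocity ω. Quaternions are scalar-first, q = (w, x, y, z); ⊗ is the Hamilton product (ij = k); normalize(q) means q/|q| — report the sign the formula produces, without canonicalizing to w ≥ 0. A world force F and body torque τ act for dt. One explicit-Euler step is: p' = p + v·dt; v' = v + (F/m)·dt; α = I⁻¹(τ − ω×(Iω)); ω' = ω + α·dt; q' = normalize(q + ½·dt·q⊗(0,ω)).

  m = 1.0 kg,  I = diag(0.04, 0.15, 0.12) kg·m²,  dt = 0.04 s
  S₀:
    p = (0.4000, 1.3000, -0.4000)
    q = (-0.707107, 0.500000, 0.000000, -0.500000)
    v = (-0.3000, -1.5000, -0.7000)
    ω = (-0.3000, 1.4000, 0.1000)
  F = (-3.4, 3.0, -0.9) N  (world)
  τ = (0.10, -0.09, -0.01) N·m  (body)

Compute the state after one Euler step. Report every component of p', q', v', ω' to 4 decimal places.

precession coupling ω×(Iω) = (-0.0042, 0.0024, -0.0462)
(τ − ω×Iω)/I = (2.6050, -0.6160, 0.3017)
new body rate ω' = (-0.1958, 1.3754, 0.1121)
Hamilton product q⊗(0,ω) = (0.2000000, 0.9121321, -0.8899498, 0.6292893)
q' = normalize(q + ½dt·q⊗(0,ω)) = (-0.7028, 0.5180, -0.0178, -0.4872)
linear accel F/m = (-3.4000, 3.0000, -0.9000)
p + v·dt = (0.3880, 1.2400, -0.4280)
v + (F/m)dt = (-0.4360, -1.3800, -0.7360)

p' = (0.3880, 1.2400, -0.4280)
q' = (-0.7028, 0.5180, -0.0178, -0.4872)
v' = (-0.4360, -1.3800, -0.7360)
ω' = (-0.1958, 1.3754, 0.1121)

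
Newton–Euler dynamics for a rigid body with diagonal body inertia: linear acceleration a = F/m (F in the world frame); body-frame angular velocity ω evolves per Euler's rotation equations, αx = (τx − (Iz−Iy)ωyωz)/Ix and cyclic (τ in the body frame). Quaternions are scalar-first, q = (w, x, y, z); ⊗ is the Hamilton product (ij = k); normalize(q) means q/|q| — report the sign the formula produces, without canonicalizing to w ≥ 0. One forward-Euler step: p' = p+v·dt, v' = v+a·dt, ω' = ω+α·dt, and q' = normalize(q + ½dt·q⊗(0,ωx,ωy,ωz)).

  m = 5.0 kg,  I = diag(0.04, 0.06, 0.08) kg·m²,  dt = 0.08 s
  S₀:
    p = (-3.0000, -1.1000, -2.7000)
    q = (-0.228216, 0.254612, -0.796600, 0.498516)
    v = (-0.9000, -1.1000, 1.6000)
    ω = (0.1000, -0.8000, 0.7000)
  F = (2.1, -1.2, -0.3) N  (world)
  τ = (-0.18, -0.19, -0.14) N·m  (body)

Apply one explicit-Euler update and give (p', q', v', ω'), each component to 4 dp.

p' = (-3.0720, -1.1880, -2.5720)
q' = (-0.2684, 0.2471, -0.7937, 0.4867)
v' = (-0.8664, -1.1192, 1.5952)
ω' = (-0.2376, -1.0496, 0.5616)

gyro term ω×Iω = (-0.0112, -0.0028, -0.0016)
(τ − ω×Iω)/I = (-4.2200, -3.1200, -1.7300)
ω + α·dt = (-0.2376, -1.0496, 0.5616)
q⊗(0,ω) = (-1.0117024, -0.1816288, 0.0541960, -0.2837808)
updated quaternion q' = (-0.2684, 0.2471, -0.7937, 0.4867)
a = (0.4200, -0.2400, -0.0600)
p' = p + v·dt = (-3.0720, -1.1880, -2.5720)
v + (F/m)dt = (-0.8664, -1.1192, 1.5952)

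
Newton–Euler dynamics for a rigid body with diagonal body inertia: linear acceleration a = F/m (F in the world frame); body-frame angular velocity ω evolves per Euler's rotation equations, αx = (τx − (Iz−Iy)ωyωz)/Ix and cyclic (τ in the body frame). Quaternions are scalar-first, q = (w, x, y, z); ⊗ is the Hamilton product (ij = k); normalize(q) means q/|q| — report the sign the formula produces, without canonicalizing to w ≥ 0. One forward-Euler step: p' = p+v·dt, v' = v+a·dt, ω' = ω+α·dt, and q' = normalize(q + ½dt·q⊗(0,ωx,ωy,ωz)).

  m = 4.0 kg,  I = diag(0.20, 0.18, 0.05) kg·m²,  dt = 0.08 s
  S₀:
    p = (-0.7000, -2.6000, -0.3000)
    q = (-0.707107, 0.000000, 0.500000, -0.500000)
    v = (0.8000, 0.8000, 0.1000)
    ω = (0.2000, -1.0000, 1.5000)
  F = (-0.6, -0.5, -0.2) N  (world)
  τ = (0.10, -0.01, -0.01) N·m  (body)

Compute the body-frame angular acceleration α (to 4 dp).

α = (-0.4750, -0.3056, -0.2800)

precession coupling ω×(Iω) = (0.1950, 0.0450, 0.0040)
α = I⁻¹(τ − ω×Iω) = (-0.4750, -0.3056, -0.2800)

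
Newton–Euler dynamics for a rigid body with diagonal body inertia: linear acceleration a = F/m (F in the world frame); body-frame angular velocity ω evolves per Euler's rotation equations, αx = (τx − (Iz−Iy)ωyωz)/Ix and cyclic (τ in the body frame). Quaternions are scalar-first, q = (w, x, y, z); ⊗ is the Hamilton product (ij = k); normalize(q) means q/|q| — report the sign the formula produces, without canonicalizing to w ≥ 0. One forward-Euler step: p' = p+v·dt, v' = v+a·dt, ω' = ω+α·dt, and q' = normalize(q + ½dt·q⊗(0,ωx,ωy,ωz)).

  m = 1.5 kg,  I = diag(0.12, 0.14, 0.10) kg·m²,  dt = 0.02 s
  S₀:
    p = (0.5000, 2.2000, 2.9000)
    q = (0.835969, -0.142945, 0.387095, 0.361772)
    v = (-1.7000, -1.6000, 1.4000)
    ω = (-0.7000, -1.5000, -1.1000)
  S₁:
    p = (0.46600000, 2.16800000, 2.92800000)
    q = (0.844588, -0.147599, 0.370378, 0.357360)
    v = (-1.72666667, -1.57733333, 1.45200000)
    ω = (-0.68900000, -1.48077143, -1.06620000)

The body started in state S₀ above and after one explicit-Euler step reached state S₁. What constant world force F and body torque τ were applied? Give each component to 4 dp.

F = (-2.0000, 1.7000, 3.9000)
τ = (0.0000, 0.1500, 0.1900)

velocity change Δv = (-0.02666667, 0.02266667, 0.05200000)
applied force F = (-2.0000, 1.7000, 3.9000)
Δω = ω₁−ω₀ = (0.01100000, 0.01922857, 0.03380000)
gyro term ω₀×Iω₀ = (-0.0660, 0.0154, 0.0210)
I·α + gyro = (0.0000, 0.1500, 0.1900)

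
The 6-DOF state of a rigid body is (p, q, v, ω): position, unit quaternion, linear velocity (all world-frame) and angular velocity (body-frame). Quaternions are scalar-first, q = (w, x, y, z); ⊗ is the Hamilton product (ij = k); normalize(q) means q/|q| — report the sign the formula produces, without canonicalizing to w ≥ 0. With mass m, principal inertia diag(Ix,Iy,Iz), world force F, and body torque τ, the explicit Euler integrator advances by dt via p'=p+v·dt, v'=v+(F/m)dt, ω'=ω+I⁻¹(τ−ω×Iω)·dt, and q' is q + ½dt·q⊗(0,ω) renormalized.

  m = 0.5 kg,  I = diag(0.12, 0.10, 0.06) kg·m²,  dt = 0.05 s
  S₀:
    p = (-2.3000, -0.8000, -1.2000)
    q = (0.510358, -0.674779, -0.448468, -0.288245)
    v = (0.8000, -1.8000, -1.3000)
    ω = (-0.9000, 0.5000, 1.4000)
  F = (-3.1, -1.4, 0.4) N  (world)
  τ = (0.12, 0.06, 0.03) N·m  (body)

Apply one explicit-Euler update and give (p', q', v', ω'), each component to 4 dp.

linear accel F/m = (-6.2000, -2.8000, 0.8000)
new position p' = (-2.2600, -0.8900, -1.2650)
new velocity v' = (0.4900, -1.9400, -1.2600)
ω×(Iω) gyroscopic = (-0.0280, -0.0756, 0.0090)
angular accel α = (1.2333, 1.3560, 0.3500)
new body rate ω' = (-0.8383, 0.5678, 1.4175)
q⊗(0,ω) = (0.0204759, -0.9430549, 1.4592901, -0.0265095)
q + ½dt·q⊗(0,ω), renormalized = (0.5104, -0.6977, -0.4116, -0.2886)

p' = (-2.2600, -0.8900, -1.2650)
q' = (0.5104, -0.6977, -0.4116, -0.2886)
v' = (0.4900, -1.9400, -1.2600)
ω' = (-0.8383, 0.5678, 1.4175)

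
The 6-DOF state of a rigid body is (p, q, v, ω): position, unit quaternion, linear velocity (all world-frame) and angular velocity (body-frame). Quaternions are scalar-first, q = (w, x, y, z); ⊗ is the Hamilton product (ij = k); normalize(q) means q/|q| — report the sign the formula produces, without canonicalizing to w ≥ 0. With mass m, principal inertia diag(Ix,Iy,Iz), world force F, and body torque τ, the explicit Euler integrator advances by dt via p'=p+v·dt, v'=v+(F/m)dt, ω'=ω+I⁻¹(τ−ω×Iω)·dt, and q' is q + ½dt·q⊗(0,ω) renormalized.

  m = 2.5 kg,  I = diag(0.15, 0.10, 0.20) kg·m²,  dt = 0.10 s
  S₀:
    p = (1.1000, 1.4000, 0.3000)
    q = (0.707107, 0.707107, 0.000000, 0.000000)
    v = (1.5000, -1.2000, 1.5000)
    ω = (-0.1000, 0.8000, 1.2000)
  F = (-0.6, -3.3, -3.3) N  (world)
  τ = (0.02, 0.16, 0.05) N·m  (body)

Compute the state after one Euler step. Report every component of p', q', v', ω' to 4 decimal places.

p' = (1.2500, 1.2800, 0.4500)
q' = (0.7088, 0.7017, -0.0141, 0.0705)
v' = (1.4760, -1.3320, 1.3680)
ω' = (-0.1507, 0.9540, 1.2230)

a = F/m = (-0.2400, -1.3200, -1.3200)
p' = p + v·dt = (1.2500, 1.2800, 0.4500)
v' = v + a·dt = (1.4760, -1.3320, 1.3680)
α = I⁻¹(τ − ω×Iω) = (-0.5067, 1.5400, 0.2300)
new body rate ω' = (-0.1507, 0.9540, 1.2230)
Hamilton product q⊗(0,ω) = (0.0707107, -0.0707107, -0.2828428, 1.4142140)
q + ½dt·q⊗(0,ω), renormalized = (0.7088, 0.7017, -0.0141, 0.0705)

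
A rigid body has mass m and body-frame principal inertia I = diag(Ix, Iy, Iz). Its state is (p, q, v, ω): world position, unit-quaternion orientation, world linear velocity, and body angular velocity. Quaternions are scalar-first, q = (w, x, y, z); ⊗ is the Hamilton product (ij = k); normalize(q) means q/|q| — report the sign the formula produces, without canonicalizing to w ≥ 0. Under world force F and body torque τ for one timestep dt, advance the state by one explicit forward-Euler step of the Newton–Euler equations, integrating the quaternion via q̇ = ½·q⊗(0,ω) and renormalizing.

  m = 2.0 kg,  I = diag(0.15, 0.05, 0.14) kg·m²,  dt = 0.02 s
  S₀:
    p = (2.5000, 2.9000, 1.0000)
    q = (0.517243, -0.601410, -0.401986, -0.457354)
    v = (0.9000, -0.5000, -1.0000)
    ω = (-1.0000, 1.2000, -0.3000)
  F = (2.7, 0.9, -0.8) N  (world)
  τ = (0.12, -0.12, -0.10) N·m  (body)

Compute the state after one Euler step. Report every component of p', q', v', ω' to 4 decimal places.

p' = (2.5180, 2.8900, 0.9800)
q' = (0.5146, -0.5998, -0.3930, -0.4701)
v' = (0.9270, -0.4910, -1.0080)
ω' = (-0.9797, 1.1508, -0.3314)

gyro term ω×Iω = (-0.0324, 0.0030, 0.1200)
α = I⁻¹(τ − ω×Iω) = (1.0160, -2.4600, -1.5714)
ω' = ω + α·dt = (-0.9797, 1.1508, -0.3314)
Hamilton product q⊗(0,ω) = (-0.2562330, 0.1521776, 0.8976226, -1.2788509)
updated quaternion q' = (0.5146, -0.5998, -0.3930, -0.4701)
linear accel F/m = (1.3500, 0.4500, -0.4000)
new position p' = (2.5180, 2.8900, 0.9800)
new velocity v' = (0.9270, -0.4910, -1.0080)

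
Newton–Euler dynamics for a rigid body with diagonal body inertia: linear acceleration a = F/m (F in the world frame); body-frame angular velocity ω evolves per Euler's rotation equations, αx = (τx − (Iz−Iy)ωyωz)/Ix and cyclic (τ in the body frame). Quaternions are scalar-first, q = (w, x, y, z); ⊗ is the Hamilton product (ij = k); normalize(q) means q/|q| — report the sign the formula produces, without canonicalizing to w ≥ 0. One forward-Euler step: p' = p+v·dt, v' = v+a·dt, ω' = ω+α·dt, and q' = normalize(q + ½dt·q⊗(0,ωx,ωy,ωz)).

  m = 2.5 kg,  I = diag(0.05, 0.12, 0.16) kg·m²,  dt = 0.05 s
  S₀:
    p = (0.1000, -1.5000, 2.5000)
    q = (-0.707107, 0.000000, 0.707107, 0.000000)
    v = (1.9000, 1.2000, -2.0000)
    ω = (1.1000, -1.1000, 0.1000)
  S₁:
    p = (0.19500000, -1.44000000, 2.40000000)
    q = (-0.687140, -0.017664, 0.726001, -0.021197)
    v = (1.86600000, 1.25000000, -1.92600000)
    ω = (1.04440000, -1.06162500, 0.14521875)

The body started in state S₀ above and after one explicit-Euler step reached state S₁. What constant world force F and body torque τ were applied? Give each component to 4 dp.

F = (-1.7000, 2.5000, 3.7000)
τ = (-0.0600, 0.0800, 0.0600)

v₁ − v₀ = (-0.03400000, 0.05000000, 0.07400000)
m·(v₁−v₀)/dt = (-1.7000, 2.5000, 3.7000)
Δω = ω₁−ω₀ = (-0.05560000, 0.03837500, 0.04521875)
I·α + gyro = (-0.0600, 0.0800, 0.0600)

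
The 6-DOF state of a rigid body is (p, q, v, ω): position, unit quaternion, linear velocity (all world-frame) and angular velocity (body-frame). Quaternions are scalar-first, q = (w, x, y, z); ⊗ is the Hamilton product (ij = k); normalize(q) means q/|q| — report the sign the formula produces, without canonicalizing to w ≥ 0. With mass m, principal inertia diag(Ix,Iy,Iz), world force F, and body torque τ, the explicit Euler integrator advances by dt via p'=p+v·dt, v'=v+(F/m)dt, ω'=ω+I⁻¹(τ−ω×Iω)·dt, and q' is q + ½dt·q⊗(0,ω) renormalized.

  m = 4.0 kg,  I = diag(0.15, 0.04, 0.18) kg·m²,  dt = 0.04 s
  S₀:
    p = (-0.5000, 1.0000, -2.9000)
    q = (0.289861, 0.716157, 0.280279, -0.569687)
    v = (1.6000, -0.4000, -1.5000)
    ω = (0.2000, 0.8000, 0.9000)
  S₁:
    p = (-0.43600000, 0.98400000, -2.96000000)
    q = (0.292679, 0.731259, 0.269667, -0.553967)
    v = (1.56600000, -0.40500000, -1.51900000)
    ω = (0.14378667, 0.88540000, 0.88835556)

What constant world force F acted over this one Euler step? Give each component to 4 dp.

F = (-3.4000, -0.5000, -1.9000)

v₁ − v₀ = (-0.03400000, -0.00500000, -0.01900000)
m·(v₁−v₀)/dt = (-3.4000, -0.5000, -1.9000)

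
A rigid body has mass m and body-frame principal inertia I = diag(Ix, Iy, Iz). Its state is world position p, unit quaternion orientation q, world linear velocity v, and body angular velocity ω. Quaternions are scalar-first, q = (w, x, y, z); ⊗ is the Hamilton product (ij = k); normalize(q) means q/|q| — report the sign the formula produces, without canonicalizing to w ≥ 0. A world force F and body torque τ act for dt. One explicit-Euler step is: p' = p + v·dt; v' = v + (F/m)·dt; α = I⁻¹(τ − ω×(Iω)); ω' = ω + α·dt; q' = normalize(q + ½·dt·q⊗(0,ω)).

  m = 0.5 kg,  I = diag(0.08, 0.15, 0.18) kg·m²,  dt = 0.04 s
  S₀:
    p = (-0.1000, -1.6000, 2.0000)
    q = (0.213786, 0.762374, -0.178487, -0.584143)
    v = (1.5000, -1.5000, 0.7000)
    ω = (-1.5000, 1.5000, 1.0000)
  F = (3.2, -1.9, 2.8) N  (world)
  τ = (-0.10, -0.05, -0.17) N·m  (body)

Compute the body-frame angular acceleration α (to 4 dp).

α = (-1.8125, -1.3333, -0.0694)

precession coupling ω×(Iω) = (0.0450, 0.1500, -0.1575)
angular accel α = (-1.8125, -1.3333, -0.0694)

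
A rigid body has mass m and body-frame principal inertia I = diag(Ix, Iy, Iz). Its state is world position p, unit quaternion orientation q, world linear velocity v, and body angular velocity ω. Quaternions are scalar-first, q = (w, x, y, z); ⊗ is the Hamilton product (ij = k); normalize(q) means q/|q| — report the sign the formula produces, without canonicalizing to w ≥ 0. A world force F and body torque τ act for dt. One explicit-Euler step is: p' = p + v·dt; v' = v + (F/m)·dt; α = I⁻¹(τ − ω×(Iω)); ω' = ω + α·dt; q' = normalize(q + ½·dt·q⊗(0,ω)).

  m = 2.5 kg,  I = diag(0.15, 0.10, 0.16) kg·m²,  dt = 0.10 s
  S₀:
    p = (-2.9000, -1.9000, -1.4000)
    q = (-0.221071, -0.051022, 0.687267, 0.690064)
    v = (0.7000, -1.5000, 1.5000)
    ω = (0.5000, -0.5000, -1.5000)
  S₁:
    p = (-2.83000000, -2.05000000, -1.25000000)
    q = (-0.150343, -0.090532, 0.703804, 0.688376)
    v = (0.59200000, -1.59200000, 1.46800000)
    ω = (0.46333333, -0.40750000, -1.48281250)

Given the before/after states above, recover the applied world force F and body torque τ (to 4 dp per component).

rate change Δω = (-0.03666667, 0.09250000, 0.01718750)
ω₀×(Iω₀) = (0.0450, 0.0075, 0.0125)
τ = I·(Δω/dt) + ω₀×(Iω₀) = (-0.0100, 0.1000, 0.0400)
velocity change Δv = (-0.10800000, -0.09200000, -0.03200000)
applied force F = (-2.7000, -2.3000, -0.8000)

F = (-2.7000, -2.3000, -0.8000)
τ = (-0.0100, 0.1000, 0.0400)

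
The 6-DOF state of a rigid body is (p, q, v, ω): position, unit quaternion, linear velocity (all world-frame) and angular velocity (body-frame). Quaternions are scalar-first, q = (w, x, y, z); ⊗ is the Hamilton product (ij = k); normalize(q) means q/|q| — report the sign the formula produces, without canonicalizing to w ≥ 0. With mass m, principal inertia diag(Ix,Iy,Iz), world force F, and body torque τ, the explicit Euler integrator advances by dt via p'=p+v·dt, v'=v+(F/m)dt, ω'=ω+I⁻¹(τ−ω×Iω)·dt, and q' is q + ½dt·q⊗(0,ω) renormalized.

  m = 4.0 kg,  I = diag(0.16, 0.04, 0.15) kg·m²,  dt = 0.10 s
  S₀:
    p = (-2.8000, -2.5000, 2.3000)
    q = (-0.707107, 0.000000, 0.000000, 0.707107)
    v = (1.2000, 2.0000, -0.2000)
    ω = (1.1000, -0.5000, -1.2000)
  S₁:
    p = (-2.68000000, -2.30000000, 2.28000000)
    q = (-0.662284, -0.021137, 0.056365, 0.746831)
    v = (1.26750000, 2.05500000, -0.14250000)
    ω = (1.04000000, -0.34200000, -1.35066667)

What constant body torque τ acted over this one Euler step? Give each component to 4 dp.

τ = (-0.0300, 0.0500, -0.1600)

rate change Δω = (-0.06000000, 0.15800000, -0.15066667)
τ = I·(Δω/dt) + ω₀×(Iω₀) = (-0.0300, 0.0500, -0.1600)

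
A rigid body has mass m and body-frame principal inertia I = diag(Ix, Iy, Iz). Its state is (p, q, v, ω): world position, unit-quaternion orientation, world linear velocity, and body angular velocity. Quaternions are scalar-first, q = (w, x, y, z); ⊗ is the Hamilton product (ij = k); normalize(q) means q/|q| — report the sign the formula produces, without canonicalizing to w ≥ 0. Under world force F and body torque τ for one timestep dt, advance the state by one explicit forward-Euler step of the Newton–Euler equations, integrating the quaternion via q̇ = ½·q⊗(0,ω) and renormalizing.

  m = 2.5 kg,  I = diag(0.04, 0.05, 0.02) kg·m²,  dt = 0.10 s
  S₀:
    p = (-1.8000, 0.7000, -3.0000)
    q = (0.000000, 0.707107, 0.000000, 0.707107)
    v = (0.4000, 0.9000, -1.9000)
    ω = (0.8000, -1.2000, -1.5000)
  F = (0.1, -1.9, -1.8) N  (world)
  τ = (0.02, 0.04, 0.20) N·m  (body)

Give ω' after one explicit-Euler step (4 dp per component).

α = I⁻¹(τ − ω×Iω) = (1.8500, 1.2800, 10.4800)
ω + α·dt = (0.9850, -1.0720, -0.4520)

ω' = (0.9850, -1.0720, -0.4520)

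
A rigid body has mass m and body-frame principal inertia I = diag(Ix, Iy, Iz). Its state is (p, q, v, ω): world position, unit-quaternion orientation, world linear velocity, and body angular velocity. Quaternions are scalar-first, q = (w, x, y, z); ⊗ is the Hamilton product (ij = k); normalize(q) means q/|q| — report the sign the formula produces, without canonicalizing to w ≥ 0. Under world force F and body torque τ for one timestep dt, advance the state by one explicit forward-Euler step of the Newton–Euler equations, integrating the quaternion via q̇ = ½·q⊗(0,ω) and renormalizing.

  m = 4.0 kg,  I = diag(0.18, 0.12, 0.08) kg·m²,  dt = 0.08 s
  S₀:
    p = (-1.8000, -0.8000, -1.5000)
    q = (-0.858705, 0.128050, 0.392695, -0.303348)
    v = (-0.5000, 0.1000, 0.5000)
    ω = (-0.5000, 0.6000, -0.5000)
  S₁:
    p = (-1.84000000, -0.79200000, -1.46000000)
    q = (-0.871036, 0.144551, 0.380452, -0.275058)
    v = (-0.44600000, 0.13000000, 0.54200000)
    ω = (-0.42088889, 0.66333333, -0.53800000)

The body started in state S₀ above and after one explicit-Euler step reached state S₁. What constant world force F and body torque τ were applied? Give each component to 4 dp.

velocity change Δv = (0.05400000, 0.03000000, 0.04200000)
m·(v₁−v₀)/dt = (2.7000, 1.5000, 2.1000)
ω₁ − ω₀ = (0.07911111, 0.06333333, -0.03800000)
ω₀×(Iω₀) = (0.0120, 0.0250, 0.0180)
I·α + gyro = (0.1900, 0.1200, -0.0200)

F = (2.7000, 1.5000, 2.1000)
τ = (0.1900, 0.1200, -0.0200)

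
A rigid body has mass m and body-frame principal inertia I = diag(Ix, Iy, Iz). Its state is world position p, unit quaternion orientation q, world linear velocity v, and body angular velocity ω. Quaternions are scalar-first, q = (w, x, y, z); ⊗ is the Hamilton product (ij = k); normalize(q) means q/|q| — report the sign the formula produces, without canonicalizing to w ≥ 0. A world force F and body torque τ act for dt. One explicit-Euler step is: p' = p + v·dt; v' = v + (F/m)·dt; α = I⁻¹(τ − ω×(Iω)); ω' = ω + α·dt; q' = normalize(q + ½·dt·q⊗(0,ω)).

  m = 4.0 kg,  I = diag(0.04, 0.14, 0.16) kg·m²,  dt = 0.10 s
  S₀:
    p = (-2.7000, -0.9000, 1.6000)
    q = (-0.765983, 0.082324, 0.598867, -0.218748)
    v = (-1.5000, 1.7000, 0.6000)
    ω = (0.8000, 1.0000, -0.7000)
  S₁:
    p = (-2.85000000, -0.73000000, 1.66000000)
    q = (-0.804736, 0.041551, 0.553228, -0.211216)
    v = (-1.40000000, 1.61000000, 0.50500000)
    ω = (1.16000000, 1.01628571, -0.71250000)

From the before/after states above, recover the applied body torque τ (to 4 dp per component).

rate change Δω = (0.36000000, 0.01628571, -0.01250000)
applied torque τ = (0.1300, 0.0900, 0.0600)

τ = (0.1300, 0.0900, 0.0600)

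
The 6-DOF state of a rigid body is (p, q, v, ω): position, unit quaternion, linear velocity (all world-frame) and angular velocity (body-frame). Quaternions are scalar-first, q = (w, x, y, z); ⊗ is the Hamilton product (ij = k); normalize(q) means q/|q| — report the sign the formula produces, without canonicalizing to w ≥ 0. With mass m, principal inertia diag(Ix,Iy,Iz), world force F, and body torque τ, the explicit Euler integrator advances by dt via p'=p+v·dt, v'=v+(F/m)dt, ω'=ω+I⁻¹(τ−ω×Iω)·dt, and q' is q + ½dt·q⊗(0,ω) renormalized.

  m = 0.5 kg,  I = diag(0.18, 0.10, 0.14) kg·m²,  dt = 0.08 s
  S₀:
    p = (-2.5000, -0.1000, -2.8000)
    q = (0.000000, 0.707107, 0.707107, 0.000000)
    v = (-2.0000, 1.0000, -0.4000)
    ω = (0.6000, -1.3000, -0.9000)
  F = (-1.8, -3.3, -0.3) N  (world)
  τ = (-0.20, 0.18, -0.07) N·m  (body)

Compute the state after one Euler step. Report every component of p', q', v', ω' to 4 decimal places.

p' = (-2.6600, -0.0200, -2.8320)
q' = (0.0198, 0.6801, 0.7309, -0.0536)
v' = (-2.2880, 0.4720, -0.4480)
ω' = (0.4903, -1.1387, -0.9757)

α = I⁻¹(τ − ω×Iω) = (-1.3711, 2.0160, -0.9457)
new body rate ω' = (0.4903, -1.1387, -0.9757)
q⊗(0,ω) = (0.4949749, -0.6363963, 0.6363963, -1.3435033)
updated quaternion q' = (0.0198, 0.6801, 0.7309, -0.0536)
linear accel F/m = (-3.6000, -6.6000, -0.6000)
p + v·dt = (-2.6600, -0.0200, -2.8320)
v + (F/m)dt = (-2.2880, 0.4720, -0.4480)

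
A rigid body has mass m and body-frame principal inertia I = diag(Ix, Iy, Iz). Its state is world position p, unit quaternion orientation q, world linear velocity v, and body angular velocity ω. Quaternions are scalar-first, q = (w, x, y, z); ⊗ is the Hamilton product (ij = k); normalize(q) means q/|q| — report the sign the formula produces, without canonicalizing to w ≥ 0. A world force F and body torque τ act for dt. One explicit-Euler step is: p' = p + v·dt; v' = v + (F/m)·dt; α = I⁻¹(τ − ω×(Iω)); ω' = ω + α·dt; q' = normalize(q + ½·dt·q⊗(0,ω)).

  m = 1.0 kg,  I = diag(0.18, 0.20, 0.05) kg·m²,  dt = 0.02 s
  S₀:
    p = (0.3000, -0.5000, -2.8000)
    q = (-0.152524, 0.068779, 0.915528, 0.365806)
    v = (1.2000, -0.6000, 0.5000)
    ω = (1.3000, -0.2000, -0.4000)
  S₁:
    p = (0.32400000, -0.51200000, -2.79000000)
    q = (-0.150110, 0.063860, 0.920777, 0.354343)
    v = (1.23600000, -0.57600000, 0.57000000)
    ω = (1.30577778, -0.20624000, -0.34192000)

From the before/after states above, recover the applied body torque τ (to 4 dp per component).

τ = (0.0400, -0.1300, 0.1400)

rate change Δω = (0.00577778, -0.00624000, 0.05808000)
τ = I·(Δω/dt) + ω₀×(Iω₀) = (0.0400, -0.1300, 0.1400)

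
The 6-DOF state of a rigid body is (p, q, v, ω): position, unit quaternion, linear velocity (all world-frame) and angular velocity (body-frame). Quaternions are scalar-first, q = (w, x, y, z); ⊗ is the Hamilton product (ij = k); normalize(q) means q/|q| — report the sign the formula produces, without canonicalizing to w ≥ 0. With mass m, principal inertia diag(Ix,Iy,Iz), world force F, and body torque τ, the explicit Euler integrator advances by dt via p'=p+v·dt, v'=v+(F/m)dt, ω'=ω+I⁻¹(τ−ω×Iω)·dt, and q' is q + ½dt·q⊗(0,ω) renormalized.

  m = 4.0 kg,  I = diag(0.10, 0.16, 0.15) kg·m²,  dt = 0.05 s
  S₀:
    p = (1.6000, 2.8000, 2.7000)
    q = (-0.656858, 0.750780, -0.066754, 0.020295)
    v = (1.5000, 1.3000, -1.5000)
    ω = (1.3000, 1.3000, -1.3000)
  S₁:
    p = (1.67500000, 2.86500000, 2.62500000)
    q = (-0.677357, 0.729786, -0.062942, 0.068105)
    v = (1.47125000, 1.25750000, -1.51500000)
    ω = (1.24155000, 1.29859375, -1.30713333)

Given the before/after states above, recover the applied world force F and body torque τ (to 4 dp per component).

Δv = v₁−v₀ = (-0.02875000, -0.04250000, -0.01500000)
F = m·Δv/dt = (-2.3000, -3.4000, -1.2000)
rate change Δω = (-0.05845000, -0.00140625, -0.00713333)
applied torque τ = (-0.1000, 0.0800, 0.0800)

F = (-2.3000, -3.4000, -1.2000)
τ = (-0.1000, 0.0800, 0.0800)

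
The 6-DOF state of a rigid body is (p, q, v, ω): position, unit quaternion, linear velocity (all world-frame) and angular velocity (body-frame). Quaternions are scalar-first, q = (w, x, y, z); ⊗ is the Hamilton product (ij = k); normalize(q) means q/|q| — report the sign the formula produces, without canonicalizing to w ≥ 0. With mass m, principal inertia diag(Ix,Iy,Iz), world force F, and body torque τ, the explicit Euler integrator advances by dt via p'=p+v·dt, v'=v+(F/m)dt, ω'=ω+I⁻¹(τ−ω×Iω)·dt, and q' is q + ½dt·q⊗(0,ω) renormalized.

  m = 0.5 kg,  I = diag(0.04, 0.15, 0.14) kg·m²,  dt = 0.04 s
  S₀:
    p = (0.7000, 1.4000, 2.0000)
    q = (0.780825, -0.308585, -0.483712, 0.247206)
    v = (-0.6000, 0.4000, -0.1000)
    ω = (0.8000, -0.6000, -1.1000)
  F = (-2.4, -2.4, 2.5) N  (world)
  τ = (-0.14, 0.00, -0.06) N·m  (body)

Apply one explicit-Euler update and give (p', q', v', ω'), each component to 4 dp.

precession coupling ω×(Iω) = (-0.0066, 0.0880, -0.0528)
α = I⁻¹(τ − ω×Iω) = (-3.3350, -0.5867, -0.0514)
ω + α·dt = (0.6666, -0.6235, -1.1021)
2q̇ = q⊗(0,ω) = (0.2285674, 1.3050668, -0.6101737, -0.2867869)
updated quaternion q' = (0.7850, -0.2824, -0.4957, 0.2414)
a = F/m = (-4.8000, -4.8000, 5.0000)
p' = p + v·dt = (0.6760, 1.4160, 1.9960)
new velocity v' = (-0.7920, 0.2080, 0.1000)

p' = (0.6760, 1.4160, 1.9960)
q' = (0.7850, -0.2824, -0.4957, 0.2414)
v' = (-0.7920, 0.2080, 0.1000)
ω' = (0.6666, -0.6235, -1.1021)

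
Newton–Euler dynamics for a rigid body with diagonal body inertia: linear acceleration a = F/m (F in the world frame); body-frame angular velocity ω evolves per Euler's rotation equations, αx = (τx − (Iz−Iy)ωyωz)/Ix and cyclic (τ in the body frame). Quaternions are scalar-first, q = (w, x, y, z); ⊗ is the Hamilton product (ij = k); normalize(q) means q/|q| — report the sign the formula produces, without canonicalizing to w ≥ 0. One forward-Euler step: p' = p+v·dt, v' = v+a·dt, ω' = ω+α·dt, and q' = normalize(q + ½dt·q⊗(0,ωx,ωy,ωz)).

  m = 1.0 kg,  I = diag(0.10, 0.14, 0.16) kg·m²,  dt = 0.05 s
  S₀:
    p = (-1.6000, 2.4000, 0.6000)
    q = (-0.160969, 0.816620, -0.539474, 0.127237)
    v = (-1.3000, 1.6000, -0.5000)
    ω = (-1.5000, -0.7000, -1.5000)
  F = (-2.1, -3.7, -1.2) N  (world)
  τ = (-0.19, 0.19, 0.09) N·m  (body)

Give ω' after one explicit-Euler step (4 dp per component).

ω' = (-1.6055, -0.5839, -1.4850)

ω×(Iω) gyroscopic = (0.0210, -0.1350, 0.0420)
(τ − ω×Iω)/I = (-2.1100, 2.3214, 0.3000)
ω' = ω + α·dt = (-1.6055, -0.5839, -1.4850)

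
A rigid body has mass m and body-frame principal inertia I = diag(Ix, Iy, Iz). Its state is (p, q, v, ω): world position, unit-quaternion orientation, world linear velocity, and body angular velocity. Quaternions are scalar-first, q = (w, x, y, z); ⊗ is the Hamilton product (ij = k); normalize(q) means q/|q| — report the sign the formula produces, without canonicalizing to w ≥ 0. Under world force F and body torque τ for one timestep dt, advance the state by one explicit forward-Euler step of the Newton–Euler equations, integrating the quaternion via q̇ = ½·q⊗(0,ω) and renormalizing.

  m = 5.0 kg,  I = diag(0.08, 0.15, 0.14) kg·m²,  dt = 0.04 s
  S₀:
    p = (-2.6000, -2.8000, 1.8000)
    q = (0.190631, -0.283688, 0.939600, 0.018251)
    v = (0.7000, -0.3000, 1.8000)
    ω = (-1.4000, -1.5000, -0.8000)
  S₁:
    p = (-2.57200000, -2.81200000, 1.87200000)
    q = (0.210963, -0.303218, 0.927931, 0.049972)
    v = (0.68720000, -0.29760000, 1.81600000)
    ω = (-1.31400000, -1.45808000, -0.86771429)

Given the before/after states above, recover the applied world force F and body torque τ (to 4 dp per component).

F = (-1.6000, 0.3000, 2.0000)
τ = (0.1600, 0.0900, -0.0900)

velocity change Δv = (-0.01280000, 0.00240000, 0.01600000)
F = m·Δv/dt = (-1.6000, 0.3000, 2.0000)
Δω = ω₁−ω₀ = (0.08600000, 0.04192000, -0.06771429)
I·α + gyro = (0.1600, 0.0900, -0.0900)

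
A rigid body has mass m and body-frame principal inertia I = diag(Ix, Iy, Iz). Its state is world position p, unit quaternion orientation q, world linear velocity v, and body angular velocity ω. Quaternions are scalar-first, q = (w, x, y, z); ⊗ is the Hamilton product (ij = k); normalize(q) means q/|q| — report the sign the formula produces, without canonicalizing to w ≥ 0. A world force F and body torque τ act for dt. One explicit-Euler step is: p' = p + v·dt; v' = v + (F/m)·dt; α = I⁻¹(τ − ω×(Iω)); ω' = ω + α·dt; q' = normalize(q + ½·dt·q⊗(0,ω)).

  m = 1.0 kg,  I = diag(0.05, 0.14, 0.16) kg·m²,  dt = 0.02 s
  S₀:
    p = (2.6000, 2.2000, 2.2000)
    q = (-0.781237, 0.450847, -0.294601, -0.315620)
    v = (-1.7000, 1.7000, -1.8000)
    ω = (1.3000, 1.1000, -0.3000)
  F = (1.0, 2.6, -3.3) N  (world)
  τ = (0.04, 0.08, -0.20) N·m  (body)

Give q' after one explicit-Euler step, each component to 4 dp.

q' = (-0.7847, 0.4450, -0.3059, -0.3044)

q⊗(0,ω) = (-0.3567260, -0.5800458, -1.1344126, 1.1132841)
q' = normalize(q + ½dt·q⊗(0,ω)) = (-0.7847, 0.4450, -0.3059, -0.3044)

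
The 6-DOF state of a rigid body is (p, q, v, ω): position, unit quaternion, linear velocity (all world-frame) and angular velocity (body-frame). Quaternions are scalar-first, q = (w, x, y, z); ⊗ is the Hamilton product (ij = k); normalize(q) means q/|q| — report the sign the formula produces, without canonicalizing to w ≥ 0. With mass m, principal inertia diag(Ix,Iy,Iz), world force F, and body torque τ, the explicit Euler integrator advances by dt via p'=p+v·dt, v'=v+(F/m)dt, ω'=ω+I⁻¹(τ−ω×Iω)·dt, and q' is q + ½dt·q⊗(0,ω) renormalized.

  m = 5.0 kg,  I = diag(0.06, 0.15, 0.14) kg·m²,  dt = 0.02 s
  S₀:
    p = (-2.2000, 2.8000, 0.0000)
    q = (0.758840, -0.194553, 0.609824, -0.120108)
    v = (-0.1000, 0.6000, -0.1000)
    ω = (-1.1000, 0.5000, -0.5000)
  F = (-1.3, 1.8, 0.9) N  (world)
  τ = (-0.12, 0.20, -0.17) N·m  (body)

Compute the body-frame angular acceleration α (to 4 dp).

α = (-2.0417, 1.6267, -0.8607)

precession coupling ω×(Iω) = (0.0025, -0.0440, -0.0495)
α = I⁻¹(τ − ω×Iω) = (-2.0417, 1.6267, -0.8607)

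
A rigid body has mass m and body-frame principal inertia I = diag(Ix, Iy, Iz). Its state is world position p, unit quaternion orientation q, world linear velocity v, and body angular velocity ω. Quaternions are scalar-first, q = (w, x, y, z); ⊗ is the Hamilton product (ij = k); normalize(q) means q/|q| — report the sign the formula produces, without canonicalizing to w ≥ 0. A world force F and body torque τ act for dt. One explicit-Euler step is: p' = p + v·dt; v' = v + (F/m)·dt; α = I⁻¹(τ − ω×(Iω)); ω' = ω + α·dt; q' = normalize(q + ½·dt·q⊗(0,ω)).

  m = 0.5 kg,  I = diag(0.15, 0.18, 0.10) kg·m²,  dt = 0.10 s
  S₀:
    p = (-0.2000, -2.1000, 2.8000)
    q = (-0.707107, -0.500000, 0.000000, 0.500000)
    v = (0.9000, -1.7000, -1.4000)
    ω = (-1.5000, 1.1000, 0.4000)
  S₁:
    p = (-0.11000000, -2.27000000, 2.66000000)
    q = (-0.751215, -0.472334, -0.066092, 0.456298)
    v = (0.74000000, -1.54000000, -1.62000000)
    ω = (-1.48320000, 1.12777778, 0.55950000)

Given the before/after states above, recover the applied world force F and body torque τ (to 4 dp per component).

F = (-0.8000, 0.8000, -1.1000)
τ = (-0.0100, 0.0200, 0.1100)

Δv = v₁−v₀ = (-0.16000000, 0.16000000, -0.22000000)
F = m·Δv/dt = (-0.8000, 0.8000, -1.1000)
ω₁ − ω₀ = (0.01680000, 0.02777778, 0.15950000)
ω₀×(Iω₀) = (-0.0352, -0.0300, -0.0495)
applied torque τ = (-0.0100, 0.0200, 0.1100)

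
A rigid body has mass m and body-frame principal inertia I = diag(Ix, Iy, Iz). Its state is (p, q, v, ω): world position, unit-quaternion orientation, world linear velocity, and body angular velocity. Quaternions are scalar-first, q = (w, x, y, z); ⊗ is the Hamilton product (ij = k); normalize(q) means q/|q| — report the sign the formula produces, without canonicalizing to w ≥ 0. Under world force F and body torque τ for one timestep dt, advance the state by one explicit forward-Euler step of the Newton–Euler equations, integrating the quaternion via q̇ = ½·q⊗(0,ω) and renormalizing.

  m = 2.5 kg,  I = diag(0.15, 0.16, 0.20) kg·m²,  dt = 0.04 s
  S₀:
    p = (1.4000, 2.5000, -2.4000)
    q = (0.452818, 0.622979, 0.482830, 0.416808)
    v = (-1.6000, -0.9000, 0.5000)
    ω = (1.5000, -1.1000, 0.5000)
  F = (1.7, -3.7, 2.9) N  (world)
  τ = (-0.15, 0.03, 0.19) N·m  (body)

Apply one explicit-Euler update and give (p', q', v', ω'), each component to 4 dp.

linear accel F/m = (0.6800, -1.4800, 1.1600)
new position p' = (1.3360, 2.4640, -2.3800)
v + (F/m)dt = (-1.5728, -0.9592, 0.5464)
ω×(Iω) gyroscopic = (-0.0220, -0.0375, -0.0165)
(τ − ω×Iω)/I = (-0.8533, 0.4219, 1.0325)
new body rate ω' = (1.4659, -1.0831, 0.5413)
Hamilton product q⊗(0,ω) = (-0.6117595, 1.3791308, -0.1843773, -1.1831129)
updated quaternion q' = (0.4403, 0.6501, 0.4788, 0.3929)

p' = (1.3360, 2.4640, -2.3800)
q' = (0.4403, 0.6501, 0.4788, 0.3929)
v' = (-1.5728, -0.9592, 0.5464)
ω' = (1.4659, -1.0831, 0.5413)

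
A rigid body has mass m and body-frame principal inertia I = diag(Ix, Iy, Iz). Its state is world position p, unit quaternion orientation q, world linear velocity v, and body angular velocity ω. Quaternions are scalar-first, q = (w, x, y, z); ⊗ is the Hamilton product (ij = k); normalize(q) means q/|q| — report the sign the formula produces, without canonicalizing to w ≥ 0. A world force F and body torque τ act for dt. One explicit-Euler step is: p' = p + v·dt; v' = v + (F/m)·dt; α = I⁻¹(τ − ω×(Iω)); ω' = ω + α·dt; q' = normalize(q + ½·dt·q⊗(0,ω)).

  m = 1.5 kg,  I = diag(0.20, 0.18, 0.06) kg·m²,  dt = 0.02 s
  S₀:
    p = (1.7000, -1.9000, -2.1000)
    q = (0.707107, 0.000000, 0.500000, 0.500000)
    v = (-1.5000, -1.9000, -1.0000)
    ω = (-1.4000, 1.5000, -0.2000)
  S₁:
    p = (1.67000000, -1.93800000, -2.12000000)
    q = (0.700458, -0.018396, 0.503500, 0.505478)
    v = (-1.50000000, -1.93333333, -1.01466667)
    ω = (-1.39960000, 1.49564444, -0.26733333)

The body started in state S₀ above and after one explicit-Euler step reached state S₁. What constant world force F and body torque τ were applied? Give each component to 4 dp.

F = (0.0000, -2.5000, -1.1000)
τ = (0.0400, 0.0000, -0.1600)

rate change Δω = (0.00040000, -0.00435556, -0.06733333)
ω₀×(Iω₀) = (0.0360, 0.0392, 0.0420)
I·α + gyro = (0.0400, 0.0000, -0.1600)
velocity change Δv = (0.00000000, -0.03333333, -0.01466667)
F = m·Δv/dt = (0.0000, -2.5000, -1.1000)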